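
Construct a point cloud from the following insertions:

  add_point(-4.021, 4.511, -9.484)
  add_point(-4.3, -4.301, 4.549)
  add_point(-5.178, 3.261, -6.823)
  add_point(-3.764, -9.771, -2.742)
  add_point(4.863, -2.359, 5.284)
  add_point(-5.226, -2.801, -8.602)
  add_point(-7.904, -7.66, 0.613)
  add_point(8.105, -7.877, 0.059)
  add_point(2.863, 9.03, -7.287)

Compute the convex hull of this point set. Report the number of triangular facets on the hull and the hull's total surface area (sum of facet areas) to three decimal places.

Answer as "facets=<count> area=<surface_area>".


Extreme-point indices: [0, 1, 2, 3, 4, 5, 6, 7, 8] — 9 of 9 on the boundary.

Area of each hull facet:
  f1: (p4, p8, p7) → 70.5349
  f2: (p5, p8, p7) → 116.3878
  f3: (p1, p7, p6) → 42.4366
  f4: (p1, p4, p7) → 38.0654
  f5: (p1, p4, p8) → 80.1916
  f6: (p3, p7, p6) → 30.5207
  f7: (p3, p5, p6) → 26.4249
  f8: (p3, p5, p7) → 55.9730
  f9: (p2, p5, p6) → 33.3320
  f10: (p2, p1, p6) → 41.6519
  f11: (p2, p1, p8) → 64.4812
  f12: (p0, p5, p8) → 24.9659
  f13: (p0, p2, p8) → 12.8913
  f14: (p0, p2, p5) → 9.8746
Σ area = 647.732

Euler: V−E+F = 9−21+14 = 2.

facets=14 area=647.732


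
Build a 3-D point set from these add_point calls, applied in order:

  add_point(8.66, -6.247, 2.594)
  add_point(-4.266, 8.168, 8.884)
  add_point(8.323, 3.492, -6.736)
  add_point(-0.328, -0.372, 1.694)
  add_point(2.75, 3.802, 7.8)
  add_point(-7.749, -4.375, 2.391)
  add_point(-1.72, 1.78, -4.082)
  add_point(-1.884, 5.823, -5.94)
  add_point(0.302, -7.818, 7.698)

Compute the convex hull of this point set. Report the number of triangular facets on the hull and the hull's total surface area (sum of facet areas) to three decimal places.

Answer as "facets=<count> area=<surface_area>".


Hull vertices (8/9): indices [0, 1, 2, 4, 5, 6, 7, 8].

Facet areas (half cross-product norm):
  f1: (p2, p0, p5) → 110.6735
  f2: (p7, p1, p5) → 93.6643
  f3: (p7, p2, p1) → 77.0236
  f4: (p8, p0, p5) → 47.7040
  f5: (p8, p1, p5) → 73.8449
  f6: (p6, p2, p5) → 35.6401
  f7: (p6, p7, p5) → 15.9050
  f8: (p6, p7, p2) → 22.8756
  f9: (p4, p8, p0) → 55.7107
  f10: (p4, p8, p1) → 46.5360
  f11: (p4, p2, p0) → 82.2188
  f12: (p4, p2, p1) → 58.4834
Σ area = 720.280

Check V−E+F: 8 − 18 + 12 = 2.

facets=12 area=720.280


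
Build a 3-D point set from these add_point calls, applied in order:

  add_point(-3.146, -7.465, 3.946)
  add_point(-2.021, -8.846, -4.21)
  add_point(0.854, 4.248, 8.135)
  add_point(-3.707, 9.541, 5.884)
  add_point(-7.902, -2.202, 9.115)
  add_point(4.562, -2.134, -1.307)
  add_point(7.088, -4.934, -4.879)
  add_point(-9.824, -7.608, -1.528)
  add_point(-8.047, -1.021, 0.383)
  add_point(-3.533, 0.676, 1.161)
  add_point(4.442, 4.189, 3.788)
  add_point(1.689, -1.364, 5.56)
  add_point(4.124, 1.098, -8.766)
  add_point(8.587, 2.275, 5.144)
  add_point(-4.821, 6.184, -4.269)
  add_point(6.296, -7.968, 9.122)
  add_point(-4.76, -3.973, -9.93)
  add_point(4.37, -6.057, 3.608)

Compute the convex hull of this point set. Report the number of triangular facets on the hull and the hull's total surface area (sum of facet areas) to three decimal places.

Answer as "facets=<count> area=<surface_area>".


facets=22 area=1064.948

Hull vertices (13/18): indices [0, 1, 2, 3, 4, 6, 7, 8, 12, 13, 14, 15, 16].

Facet areas (half cross-product norm):
  f1: (p14, p16, p7) → 60.5795
  f2: (p2, p3, p13) → 24.4676
  f3: (p2, p4, p3) → 40.0372
  f4: (p1, p16, p7) → 32.8152
  f5: (p1, p6, p16) → 39.7205
  f6: (p8, p14, p7) → 23.7276
  f7: (p8, p14, p3) → 48.2881
  f8: (p8, p4, p7) → 30.8811
  f9: (p8, p4, p3) → 52.8373
  f10: (p12, p6, p16) → 39.9663
  f11: (p12, p14, p16) → 52.4876
  f12: (p12, p6, p13) → 48.2799
  f13: (p12, p3, p13) → 103.2279
  f14: (p12, p14, p3) → 54.2965
  f15: (p15, p2, p13) → 47.6009
  f16: (p15, p2, p4) → 71.4300
  f17: (p15, p6, p13) → 67.2477
  f18: (p15, p1, p6) → 69.8466
  f19: (p15, p1, p7) → 64.1385
  f20: (p0, p4, p7) → 37.8753
  f21: (p0, p15, p7) → 9.0482
  f22: (p0, p15, p4) → 46.1486
Σ area = 1064.948

Euler characteristic 13−33+22 = 2 ✓


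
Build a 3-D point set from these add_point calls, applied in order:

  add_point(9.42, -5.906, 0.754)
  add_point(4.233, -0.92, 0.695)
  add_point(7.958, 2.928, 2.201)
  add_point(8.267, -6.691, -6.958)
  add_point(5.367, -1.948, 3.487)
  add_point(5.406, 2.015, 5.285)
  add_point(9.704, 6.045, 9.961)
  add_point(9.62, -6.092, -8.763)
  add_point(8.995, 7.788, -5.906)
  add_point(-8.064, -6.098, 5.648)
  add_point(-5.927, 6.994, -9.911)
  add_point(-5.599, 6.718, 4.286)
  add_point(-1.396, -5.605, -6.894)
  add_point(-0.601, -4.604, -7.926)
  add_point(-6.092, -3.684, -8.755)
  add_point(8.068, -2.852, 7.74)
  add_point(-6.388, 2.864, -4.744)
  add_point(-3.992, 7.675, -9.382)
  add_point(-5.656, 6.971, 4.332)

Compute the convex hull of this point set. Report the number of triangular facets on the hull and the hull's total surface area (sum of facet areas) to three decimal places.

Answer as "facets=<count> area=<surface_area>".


12 of the 19 inputs are extreme points: [0, 3, 6, 7, 8, 9, 10, 12, 14, 15, 17, 18].

Per-facet area ½‖(b−a)×(c−a)‖:
  f1: (p15, p6, p9) → 71.2107
  f2: (p18, p6, p9) → 109.0539
  f3: (p18, p10, p9) → 94.6722
  f4: (p18, p8, p6) → 120.5970
  f5: (p14, p10, p9) → 76.2056
  f6: (p17, p18, p10) → 14.5435
  f7: (p17, p18, p8) → 92.0745
  f8: (p0, p15, p6) → 29.8502
  f9: (p0, p3, p9) → 70.6136
  f10: (p0, p15, p9) → 64.2079
  f11: (p12, p3, p9) → 61.0637
  f12: (p12, p14, p9) → 38.2441
  f13: (p7, p14, p10) → 84.5861
  f14: (p7, p17, p10) → 18.6067
  f15: (p7, p12, p3) → 9.4587
  f16: (p7, p12, p14) → 17.5617
  f17: (p7, p17, p8) → 95.3393
  f18: (p7, p0, p3) → 6.9501
  f19: (p7, p8, p6) → 112.8499
  f20: (p7, p0, p6) → 56.0720
Σ area = 1243.761

Check V−E+F: 12 − 30 + 20 = 2.

facets=20 area=1243.761


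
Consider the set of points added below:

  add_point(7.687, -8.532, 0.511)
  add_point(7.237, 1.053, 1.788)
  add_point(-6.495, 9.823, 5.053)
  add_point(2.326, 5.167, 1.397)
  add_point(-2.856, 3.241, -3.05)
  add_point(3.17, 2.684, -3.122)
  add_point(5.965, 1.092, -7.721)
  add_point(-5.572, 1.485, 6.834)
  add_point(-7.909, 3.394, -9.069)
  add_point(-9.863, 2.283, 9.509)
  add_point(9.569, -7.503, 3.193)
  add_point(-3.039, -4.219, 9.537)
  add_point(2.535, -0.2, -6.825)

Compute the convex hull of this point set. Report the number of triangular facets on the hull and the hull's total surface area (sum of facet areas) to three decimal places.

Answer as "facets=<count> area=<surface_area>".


Extreme-point indices: [0, 1, 2, 3, 6, 8, 9, 10, 11, 12] — 10 of 13 on the boundary.

Per-facet area ½‖(b−a)×(c−a)‖:
  f1: (p8, p2, p9) → 72.9410
  f2: (p6, p8, p2) → 109.4159
  f3: (p11, p2, p9) → 42.2436
  f4: (p11, p8, p9) → 88.1495
  f5: (p3, p6, p2) → 37.5041
  f6: (p12, p6, p8) → 15.4733
  f7: (p1, p11, p10) → 60.3498
  f8: (p1, p11, p2) → 98.7090
  f9: (p1, p3, p2) → 15.1873
  f10: (p1, p6, p10) → 42.2567
  f11: (p1, p3, p6) → 30.3692
  f12: (p0, p11, p10) → 24.8270
  f13: (p0, p11, p8) → 145.9219
  f14: (p0, p12, p8) → 47.3914
  f15: (p0, p6, p10) → 20.5482
  f16: (p0, p12, p6) → 23.0886
Σ area = 874.377

Euler characteristic 10−24+16 = 2 ✓

facets=16 area=874.377


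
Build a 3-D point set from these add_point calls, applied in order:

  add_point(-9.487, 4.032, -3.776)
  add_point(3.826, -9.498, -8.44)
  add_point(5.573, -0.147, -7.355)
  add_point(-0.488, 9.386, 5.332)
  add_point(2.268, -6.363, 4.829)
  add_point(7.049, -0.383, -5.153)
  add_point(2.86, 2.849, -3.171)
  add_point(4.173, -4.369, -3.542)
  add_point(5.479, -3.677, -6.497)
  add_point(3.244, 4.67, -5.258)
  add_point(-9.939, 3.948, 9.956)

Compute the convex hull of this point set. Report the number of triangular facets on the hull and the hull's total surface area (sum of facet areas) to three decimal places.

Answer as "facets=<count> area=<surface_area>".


facets=12 area=783.372

Points on the hull: [0, 1, 2, 3, 4, 5, 9, 10] (8 of 11).

Area of each hull facet:
  f1: (p0, p1, p10) → 129.7807
  f2: (p0, p3, p10) → 73.8685
  f3: (p4, p1, p10) → 98.4682
  f4: (p4, p1, p5) → 61.4931
  f5: (p4, p3, p10) → 90.2961
  f6: (p4, p3, p5) → 93.1691
  f7: (p2, p1, p5) → 12.6658
  f8: (p2, p0, p1) → 76.3038
  f9: (p9, p0, p3) → 72.1132
  f10: (p9, p2, p0) → 33.7544
  f11: (p9, p3, p5) → 33.8118
  f12: (p9, p2, p5) → 7.6472
Σ area = 783.372

Check V−E+F: 8 − 18 + 12 = 2.


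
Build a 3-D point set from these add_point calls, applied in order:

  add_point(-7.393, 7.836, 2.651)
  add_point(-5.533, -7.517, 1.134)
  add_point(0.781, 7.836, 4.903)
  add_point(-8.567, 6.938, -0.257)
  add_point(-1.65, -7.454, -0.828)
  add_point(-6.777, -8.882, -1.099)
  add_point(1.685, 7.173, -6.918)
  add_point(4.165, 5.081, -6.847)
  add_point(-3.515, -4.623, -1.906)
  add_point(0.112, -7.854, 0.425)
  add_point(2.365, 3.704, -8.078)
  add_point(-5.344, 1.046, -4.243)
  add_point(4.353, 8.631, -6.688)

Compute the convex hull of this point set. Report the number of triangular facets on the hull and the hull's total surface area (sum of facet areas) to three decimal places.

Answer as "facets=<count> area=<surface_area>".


facets=20 area=574.894

Hull vertices (12/13): indices [0, 1, 2, 3, 4, 5, 6, 7, 9, 10, 11, 12].

Triangle areas on the boundary:
  f1: (p11, p5, p3) → 35.4625
  f2: (p0, p12, p3) → 23.6793
  f3: (p0, p2, p12) → 51.5049
  f4: (p0, p5, p3) → 24.9651
  f5: (p4, p9, p5) → 3.8672
  f6: (p10, p11, p5) → 40.3839
  f7: (p10, p4, p5) → 32.7575
  f8: (p10, p4, p9) → 14.9338
  f9: (p1, p0, p5) → 19.6363
  f10: (p1, p0, p2) → 65.6120
  f11: (p1, p9, p5) → 7.8734
  f12: (p1, p9, p2) → 46.4766
  f13: (p6, p11, p3) → 37.8541
  f14: (p6, p10, p11) → 16.7613
  f15: (p6, p12, p3) → 13.2820
  f16: (p6, p10, p12) → 5.3936
  f17: (p7, p10, p12) → 3.7022
  f18: (p7, p10, p9) → 18.1170
  f19: (p7, p2, p12) → 21.6111
  f20: (p7, p9, p2) → 91.0205
Σ area = 574.894

Euler characteristic 12−30+20 = 2 ✓


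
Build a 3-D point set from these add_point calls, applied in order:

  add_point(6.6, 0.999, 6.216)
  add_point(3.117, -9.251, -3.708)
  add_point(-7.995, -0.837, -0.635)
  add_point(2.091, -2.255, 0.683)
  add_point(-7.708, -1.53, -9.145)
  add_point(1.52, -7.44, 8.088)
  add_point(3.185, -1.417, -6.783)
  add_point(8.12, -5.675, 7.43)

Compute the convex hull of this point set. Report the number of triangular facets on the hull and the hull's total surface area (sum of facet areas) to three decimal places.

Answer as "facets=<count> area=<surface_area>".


facets=10 area=552.452

Points on the hull: [0, 1, 2, 4, 5, 6, 7] (7 of 8).

Area of each hull facet:
  f1: (p6, p0, p7) → 47.4028
  f2: (p6, p1, p7) → 53.4579
  f3: (p5, p0, p2) → 71.7130
  f4: (p5, p0, p7) → 23.8227
  f5: (p5, p1, p7) → 40.6244
  f6: (p4, p6, p1) → 46.8215
  f7: (p4, p5, p2) → 52.1146
  f8: (p4, p5, p1) → 84.9065
  f9: (p4, p0, p2) → 63.5420
  f10: (p4, p6, p0) → 68.0462
Σ area = 552.452

Check V−E+F: 7 − 15 + 10 = 2.


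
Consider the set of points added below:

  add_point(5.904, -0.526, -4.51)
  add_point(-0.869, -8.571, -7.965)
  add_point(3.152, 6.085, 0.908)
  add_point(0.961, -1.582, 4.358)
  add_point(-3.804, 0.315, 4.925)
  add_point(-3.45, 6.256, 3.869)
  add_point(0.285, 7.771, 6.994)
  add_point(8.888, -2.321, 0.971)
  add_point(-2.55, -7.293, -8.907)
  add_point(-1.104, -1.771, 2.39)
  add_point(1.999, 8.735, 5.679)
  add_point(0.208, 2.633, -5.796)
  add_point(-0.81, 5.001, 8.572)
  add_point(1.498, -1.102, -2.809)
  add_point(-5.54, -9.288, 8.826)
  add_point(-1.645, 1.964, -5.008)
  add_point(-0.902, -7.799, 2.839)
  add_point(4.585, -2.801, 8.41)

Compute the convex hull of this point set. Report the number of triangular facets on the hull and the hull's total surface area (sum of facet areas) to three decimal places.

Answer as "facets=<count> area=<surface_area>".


Hull vertices (14/18): indices [0, 1, 2, 5, 6, 7, 8, 10, 11, 12, 14, 15, 16, 17].

Area of each hull facet:
  f1: (p5, p8, p14) → 135.0083
  f2: (p17, p7, p14) → 45.4081
  f3: (p17, p10, p7) → 51.6970
  f4: (p1, p8, p14) → 19.6715
  f5: (p0, p1, p7) → 33.7509
  f6: (p0, p1, p8) → 12.6106
  f7: (p12, p17, p14) → 57.0376
  f8: (p12, p5, p14) → 41.5467
  f9: (p16, p7, p14) → 29.6357
  f10: (p16, p1, p14) → 27.0795
  f11: (p16, p1, p7) → 61.0532
  f12: (p2, p10, p7) → 24.5208
  f13: (p2, p0, p7) → 28.7560
  f14: (p6, p17, p10) → 13.4001
  f15: (p6, p12, p17) → 13.9997
  f16: (p6, p5, p10) → 5.7333
  f17: (p6, p12, p5) → 8.4303
  f18: (p11, p0, p8) → 35.2456
  f19: (p11, p2, p0) → 25.8768
  f20: (p11, p5, p10) → 34.0867
  f21: (p11, p2, p10) → 12.3962
  f22: (p15, p5, p8) → 35.1198
  f23: (p15, p11, p8) → 10.4272
  f24: (p15, p11, p5) → 9.9574
Σ area = 772.449

Euler characteristic 14−36+24 = 2 ✓

facets=24 area=772.449


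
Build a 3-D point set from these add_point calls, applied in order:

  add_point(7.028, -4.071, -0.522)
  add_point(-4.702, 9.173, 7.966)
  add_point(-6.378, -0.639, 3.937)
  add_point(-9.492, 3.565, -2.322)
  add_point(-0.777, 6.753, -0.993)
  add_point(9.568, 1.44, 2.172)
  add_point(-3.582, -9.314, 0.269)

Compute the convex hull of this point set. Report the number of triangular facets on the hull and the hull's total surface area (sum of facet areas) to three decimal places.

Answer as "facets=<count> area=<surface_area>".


7 of the 7 inputs are extreme points: [0, 1, 2, 3, 4, 5, 6].

Per-facet area ½‖(b−a)×(c−a)‖:
  f1: (p1, p6, p5) → 139.6840
  f2: (p0, p6, p3) → 85.3621
  f3: (p0, p6, p5) → 28.7944
  f4: (p2, p6, p3) → 38.5027
  f5: (p2, p1, p3) → 43.4653
  f6: (p2, p1, p6) → 22.7270
  f7: (p4, p0, p3) → 60.2153
  f8: (p4, p0, p5) → 39.9149
  f9: (p4, p1, p3) → 46.6622
  f10: (p4, p1, p5) → 59.4090
Σ area = 564.737

Euler: V−E+F = 7−15+10 = 2.

facets=10 area=564.737


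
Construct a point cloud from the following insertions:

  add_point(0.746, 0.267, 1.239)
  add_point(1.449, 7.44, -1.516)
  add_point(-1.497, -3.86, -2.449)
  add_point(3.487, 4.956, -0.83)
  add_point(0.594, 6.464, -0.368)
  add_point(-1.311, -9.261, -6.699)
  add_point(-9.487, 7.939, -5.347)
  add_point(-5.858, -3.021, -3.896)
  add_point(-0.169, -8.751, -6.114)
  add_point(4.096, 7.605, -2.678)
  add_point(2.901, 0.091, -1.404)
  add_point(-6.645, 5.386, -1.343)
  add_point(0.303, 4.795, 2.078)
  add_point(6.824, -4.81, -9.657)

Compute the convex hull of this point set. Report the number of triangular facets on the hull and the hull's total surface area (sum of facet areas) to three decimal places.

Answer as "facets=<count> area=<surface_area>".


Extreme-point indices: [0, 1, 2, 3, 5, 6, 7, 8, 9, 10, 11, 12, 13] — 13 of 14 on the boundary.

Area of each hull facet:
  f1: (p5, p13, p6) → 92.8673
  f2: (p9, p13, p6) → 99.7599
  f3: (p7, p5, p6) → 25.5078
  f4: (p1, p12, p6) → 26.6873
  f5: (p1, p9, p6) → 11.5306
  f6: (p1, p9, p12) → 5.4658
  f7: (p11, p12, p6) → 12.5094
  f8: (p11, p7, p6) → 23.4605
  f9: (p0, p11, p12) → 17.9085
  f10: (p0, p11, p7) → 35.4355
  f11: (p0, p10, p13) → 8.4368
  f12: (p3, p9, p12) → 5.9426
  f13: (p3, p0, p12) → 9.8588
  f14: (p3, p0, p10) → 8.4053
  f15: (p3, p9, p13) → 21.9986
  f16: (p3, p10, p13) → 21.9458
  f17: (p2, p7, p5) → 16.0511
  f18: (p2, p0, p5) → 8.3071
  f19: (p2, p0, p7) → 12.6709
  f20: (p8, p5, p13) → 4.5825
  f21: (p8, p0, p13) → 50.5849
  f22: (p8, p0, p5) → 6.3404
Σ area = 526.257

Euler characteristic 13−33+22 = 2 ✓

facets=22 area=526.257


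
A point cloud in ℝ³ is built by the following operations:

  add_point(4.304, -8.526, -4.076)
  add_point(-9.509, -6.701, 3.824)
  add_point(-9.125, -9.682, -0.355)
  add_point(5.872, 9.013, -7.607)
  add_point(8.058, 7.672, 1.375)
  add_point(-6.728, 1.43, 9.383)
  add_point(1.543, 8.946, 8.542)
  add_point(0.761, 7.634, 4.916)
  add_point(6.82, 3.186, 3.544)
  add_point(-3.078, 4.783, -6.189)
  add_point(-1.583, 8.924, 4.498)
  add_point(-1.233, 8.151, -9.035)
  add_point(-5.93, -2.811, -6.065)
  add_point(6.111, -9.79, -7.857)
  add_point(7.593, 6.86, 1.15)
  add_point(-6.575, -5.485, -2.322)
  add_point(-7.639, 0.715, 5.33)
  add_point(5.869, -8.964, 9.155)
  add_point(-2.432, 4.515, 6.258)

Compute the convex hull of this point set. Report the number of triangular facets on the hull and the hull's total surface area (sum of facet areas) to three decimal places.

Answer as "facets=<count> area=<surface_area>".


facets=20 area=1275.707

Points on the hull: [1, 2, 3, 4, 5, 6, 10, 11, 12, 13, 16, 17] (12 of 19).

Per-facet area ½‖(b−a)×(c−a)‖:
  f1: (p17, p13, p4) → 145.8239
  f2: (p12, p11, p13) → 85.9186
  f3: (p3, p13, p4) → 87.0448
  f4: (p3, p11, p13) → 68.2215
  f5: (p3, p10, p11) → 48.6998
  f6: (p5, p17, p1) → 79.6379
  f7: (p6, p17, p4) → 86.9796
  f8: (p6, p3, p4) → 38.6719
  f9: (p6, p3, p10) → 33.9956
  f10: (p6, p5, p17) → 90.5798
  f11: (p6, p5, p10) → 26.3154
  f12: (p2, p12, p1) → 24.3115
  f13: (p2, p12, p13) → 66.5681
  f14: (p2, p17, p1) → 42.0189
  f15: (p2, p17, p13) → 128.8612
  f16: (p16, p5, p1) → 15.0644
  f17: (p16, p12, p1) → 42.4661
  f18: (p16, p12, p11) → 74.0300
  f19: (p16, p10, p11) → 69.3019
  f20: (p16, p5, p10) → 21.1958
Σ area = 1275.707

Euler: V−E+F = 12−30+20 = 2.


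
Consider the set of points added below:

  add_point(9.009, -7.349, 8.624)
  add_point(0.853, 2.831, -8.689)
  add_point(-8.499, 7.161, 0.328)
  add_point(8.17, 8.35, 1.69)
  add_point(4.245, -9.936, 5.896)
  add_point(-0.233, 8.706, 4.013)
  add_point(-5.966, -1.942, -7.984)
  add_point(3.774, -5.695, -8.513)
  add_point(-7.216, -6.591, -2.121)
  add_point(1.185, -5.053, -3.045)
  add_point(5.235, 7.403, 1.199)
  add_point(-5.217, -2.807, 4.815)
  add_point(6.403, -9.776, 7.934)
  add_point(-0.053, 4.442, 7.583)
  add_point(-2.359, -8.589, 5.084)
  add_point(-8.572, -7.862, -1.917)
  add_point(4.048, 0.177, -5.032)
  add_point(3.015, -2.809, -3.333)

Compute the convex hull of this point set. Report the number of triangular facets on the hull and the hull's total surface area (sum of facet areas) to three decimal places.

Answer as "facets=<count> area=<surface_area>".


Extreme-point indices: [0, 1, 2, 3, 4, 5, 6, 7, 11, 12, 13, 14, 15] — 13 of 18 on the boundary.

Facet areas (half cross-product norm):
  f1: (p7, p3, p0) → 135.4145
  f2: (p7, p3, p1) → 61.2565
  f3: (p14, p11, p15) → 27.8596
  f4: (p2, p11, p15) → 51.5133
  f5: (p2, p3, p5) → 26.3416
  f6: (p2, p3, p1) → 91.5753
  f7: (p13, p3, p0) → 80.0639
  f8: (p13, p3, p5) → 24.1315
  f9: (p13, p14, p11) → 27.0316
  f10: (p13, p2, p5) → 25.2227
  f11: (p13, p2, p11) → 48.6763
  f12: (p6, p7, p15) → 46.2333
  f13: (p6, p7, p1) → 36.1697
  f14: (p6, p2, p15) → 55.7793
  f15: (p6, p2, p1) → 51.5701
  f16: (p4, p7, p15) → 94.3677
  f17: (p4, p14, p15) → 21.1392
  f18: (p12, p13, p0) → 26.9523
  f19: (p12, p13, p14) → 62.2742
  f20: (p12, p4, p14) → 6.3447
  f21: (p12, p7, p0) → 30.8240
  f22: (p12, p4, p7) → 16.6817
Σ area = 1047.423

Check V−E+F: 13 − 33 + 22 = 2.

facets=22 area=1047.423


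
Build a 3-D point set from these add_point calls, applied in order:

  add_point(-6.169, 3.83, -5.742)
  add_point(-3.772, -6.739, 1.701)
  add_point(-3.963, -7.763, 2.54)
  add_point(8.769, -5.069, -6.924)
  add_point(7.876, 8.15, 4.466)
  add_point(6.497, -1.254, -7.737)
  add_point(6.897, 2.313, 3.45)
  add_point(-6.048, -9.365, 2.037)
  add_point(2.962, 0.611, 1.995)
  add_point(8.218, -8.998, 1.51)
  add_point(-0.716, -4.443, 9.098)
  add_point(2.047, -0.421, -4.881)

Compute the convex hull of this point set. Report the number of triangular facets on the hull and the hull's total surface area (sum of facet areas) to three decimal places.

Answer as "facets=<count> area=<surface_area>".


Hull vertices (7/12): indices [0, 3, 4, 5, 7, 9, 10].

Area of each hull facet:
  f1: (p7, p3, p0) → 121.6130
  f2: (p9, p7, p3) → 66.1950
  f3: (p9, p4, p3) → 78.3088
  f4: (p5, p3, p0) → 20.6754
  f5: (p5, p4, p0) → 103.1111
  f6: (p5, p4, p3) → 32.9939
  f7: (p10, p7, p0) → 77.4041
  f8: (p10, p4, p0) → 127.4138
  f9: (p10, p9, p7) → 62.0632
  f10: (p10, p9, p4) → 96.3986
Σ area = 786.177

Euler characteristic 7−15+10 = 2 ✓

facets=10 area=786.177


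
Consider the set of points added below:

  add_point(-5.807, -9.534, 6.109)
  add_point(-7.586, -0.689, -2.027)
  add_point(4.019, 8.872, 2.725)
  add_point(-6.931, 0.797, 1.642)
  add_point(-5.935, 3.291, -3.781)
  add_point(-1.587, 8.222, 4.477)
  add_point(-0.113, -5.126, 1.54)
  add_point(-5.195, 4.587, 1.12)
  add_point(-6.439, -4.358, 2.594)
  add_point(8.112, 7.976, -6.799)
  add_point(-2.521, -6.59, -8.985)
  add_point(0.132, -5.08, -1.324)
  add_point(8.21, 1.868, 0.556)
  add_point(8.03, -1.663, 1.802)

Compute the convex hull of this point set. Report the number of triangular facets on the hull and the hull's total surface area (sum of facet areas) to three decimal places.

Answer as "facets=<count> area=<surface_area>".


facets=18 area=794.168

11 of the 14 inputs are extreme points: [0, 1, 2, 3, 4, 5, 7, 9, 10, 12, 13].

Per-facet area ½‖(b−a)×(c−a)‖:
  f1: (p10, p0, p1) → 63.3449
  f2: (p13, p10, p0) → 111.1226
  f3: (p13, p5, p0) → 110.9205
  f4: (p13, p9, p12) → 9.2367
  f5: (p13, p9, p10) → 100.0962
  f6: (p3, p0, p1) → 22.6751
  f7: (p3, p5, p0) → 45.7378
  f8: (p4, p5, p9) → 74.0492
  f9: (p4, p10, p1) → 24.2288
  f10: (p4, p9, p10) → 87.8097
  f11: (p4, p3, p1) → 9.3288
  f12: (p2, p13, p12) → 11.7232
  f13: (p2, p13, p5) → 32.2853
  f14: (p2, p9, p12) → 38.0070
  f15: (p2, p5, p9) → 23.7466
  f16: (p7, p3, p5) → 9.0478
  f17: (p7, p4, p5) → 10.2009
  f18: (p7, p4, p3) → 10.6070
Σ area = 794.168

Euler characteristic 11−27+18 = 2 ✓


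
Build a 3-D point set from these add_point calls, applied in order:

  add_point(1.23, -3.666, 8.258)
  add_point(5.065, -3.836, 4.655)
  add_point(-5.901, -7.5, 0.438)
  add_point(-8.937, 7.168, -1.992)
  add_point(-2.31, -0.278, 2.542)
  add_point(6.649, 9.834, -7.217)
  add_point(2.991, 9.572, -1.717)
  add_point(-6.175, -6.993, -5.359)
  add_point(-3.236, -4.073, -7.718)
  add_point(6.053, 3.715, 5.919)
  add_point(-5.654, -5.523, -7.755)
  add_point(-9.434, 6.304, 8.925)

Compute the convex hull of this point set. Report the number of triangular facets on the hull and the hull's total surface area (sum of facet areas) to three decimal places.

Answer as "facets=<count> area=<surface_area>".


Points on the hull: [0, 1, 2, 3, 5, 6, 7, 8, 9, 10, 11] (11 of 12).

Area of each hull facet:
  f1: (p3, p10, p5) → 116.8505
  f2: (p9, p1, p5) → 53.9068
  f3: (p0, p2, p11) → 80.6172
  f4: (p0, p1, p2) → 29.6215
  f5: (p0, p9, p11) → 65.8540
  f6: (p0, p9, p1) → 20.2950
  f7: (p8, p10, p5) → 9.6568
  f8: (p8, p1, p5) → 118.6572
  f9: (p7, p3, p10) → 20.4088
  f10: (p7, p1, p2) → 33.4858
  f11: (p7, p2, p11) → 43.6885
  f12: (p7, p3, p11) → 80.1680
  f13: (p7, p8, p10) → 3.6768
  f14: (p7, p8, p1) → 35.4622
  f15: (p6, p9, p11) → 78.2565
  f16: (p6, p9, p5) → 29.2041
  f17: (p6, p3, p11) → 66.6645
  f18: (p6, p3, p5) → 34.0799
Σ area = 920.554

Euler characteristic 11−27+18 = 2 ✓

facets=18 area=920.554


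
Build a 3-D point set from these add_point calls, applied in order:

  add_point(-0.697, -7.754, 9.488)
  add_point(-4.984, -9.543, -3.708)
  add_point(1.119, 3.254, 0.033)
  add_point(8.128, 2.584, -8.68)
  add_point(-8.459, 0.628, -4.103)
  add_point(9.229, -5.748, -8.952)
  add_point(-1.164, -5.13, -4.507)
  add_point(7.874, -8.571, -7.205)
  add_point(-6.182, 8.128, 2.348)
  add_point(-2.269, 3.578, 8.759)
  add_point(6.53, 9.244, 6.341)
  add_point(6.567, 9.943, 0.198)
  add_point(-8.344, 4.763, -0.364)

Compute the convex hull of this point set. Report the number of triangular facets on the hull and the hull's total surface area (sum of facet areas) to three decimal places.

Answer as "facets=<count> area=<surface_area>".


Points on the hull: [0, 1, 3, 4, 5, 7, 8, 9, 10, 11, 12] (11 of 13).

Triangle areas on the boundary:
  f1: (p1, p5, p4) → 83.8746
  f2: (p1, p0, p4) → 75.2274
  f3: (p3, p5, p4) → 72.7932
  f4: (p8, p3, p11) → 74.8736
  f5: (p7, p1, p5) → 20.0290
  f6: (p7, p1, p0) → 93.3011
  f7: (p10, p8, p11) → 39.6623
  f8: (p10, p3, p5) → 62.2670
  f9: (p10, p3, p11) → 26.1286
  f10: (p10, p7, p5) → 38.2353
  f11: (p10, p7, p0) → 168.6215
  f12: (p12, p3, p4) → 48.1503
  f13: (p12, p8, p3) → 44.8028
  f14: (p12, p0, p4) → 48.7597
  f15: (p9, p10, p0) → 55.7754
  f16: (p9, p10, p8) → 47.0373
  f17: (p9, p12, p0) → 61.4296
  f18: (p9, p12, p8) → 20.5537
Σ area = 1081.522

Euler: V−E+F = 11−27+18 = 2.

facets=18 area=1081.522


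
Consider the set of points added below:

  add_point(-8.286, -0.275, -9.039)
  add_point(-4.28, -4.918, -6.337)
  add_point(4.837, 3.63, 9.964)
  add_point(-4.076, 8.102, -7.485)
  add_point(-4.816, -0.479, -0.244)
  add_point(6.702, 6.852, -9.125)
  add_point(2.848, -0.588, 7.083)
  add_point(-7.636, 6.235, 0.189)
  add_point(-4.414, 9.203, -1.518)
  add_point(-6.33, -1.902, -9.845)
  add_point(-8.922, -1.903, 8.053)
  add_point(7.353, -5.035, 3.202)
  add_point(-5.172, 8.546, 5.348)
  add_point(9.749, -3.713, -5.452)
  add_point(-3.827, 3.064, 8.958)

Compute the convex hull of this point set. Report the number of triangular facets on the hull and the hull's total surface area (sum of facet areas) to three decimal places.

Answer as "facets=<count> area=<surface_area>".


facets=22 area=1062.945

Hull vertices (13/15): indices [0, 1, 2, 3, 5, 7, 8, 9, 10, 11, 12, 13, 14].

Area of each hull facet:
  f1: (p1, p9, p13) → 32.7859
  f2: (p0, p1, p10) → 51.5635
  f3: (p0, p1, p9) → 6.0269
  f4: (p5, p9, p13) → 87.5784
  f5: (p5, p2, p13) → 101.4124
  f6: (p11, p2, p10) → 83.2704
  f7: (p11, p2, p13) → 43.7461
  f8: (p11, p1, p10) → 108.3133
  f9: (p11, p1, p13) → 62.5275
  f10: (p12, p5, p8) → 37.1067
  f11: (p12, p5, p2) → 109.3387
  f12: (p3, p0, p9) → 12.2381
  f13: (p3, p5, p9) → 57.6002
  f14: (p3, p5, p8) → 32.5116
  f15: (p14, p2, p10) → 20.2456
  f16: (p14, p12, p10) → 22.4555
  f17: (p14, p12, p2) → 28.6415
  f18: (p7, p12, p8) → 14.1833
  f19: (p7, p3, p8) → 13.7134
  f20: (p7, p3, p0) → 40.0880
  f21: (p7, p0, p10) → 63.7328
  f22: (p7, p12, p10) → 33.8647
Σ area = 1062.945

Euler: V−E+F = 13−33+22 = 2.


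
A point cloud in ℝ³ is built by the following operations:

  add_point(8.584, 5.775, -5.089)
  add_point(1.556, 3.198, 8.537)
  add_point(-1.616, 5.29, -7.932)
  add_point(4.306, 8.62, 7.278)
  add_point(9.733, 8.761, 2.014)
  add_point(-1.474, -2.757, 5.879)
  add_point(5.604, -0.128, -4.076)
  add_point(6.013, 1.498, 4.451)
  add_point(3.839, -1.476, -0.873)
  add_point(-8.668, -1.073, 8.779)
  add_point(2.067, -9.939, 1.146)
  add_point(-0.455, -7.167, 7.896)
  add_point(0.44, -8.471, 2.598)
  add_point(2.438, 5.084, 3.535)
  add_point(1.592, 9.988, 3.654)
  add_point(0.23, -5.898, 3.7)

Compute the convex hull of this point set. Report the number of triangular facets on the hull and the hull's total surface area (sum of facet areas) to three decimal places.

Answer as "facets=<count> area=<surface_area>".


facets=18 area=806.267

Points on the hull: [0, 1, 2, 3, 4, 6, 7, 9, 10, 11, 14] (11 of 16).

Per-facet area ½‖(b−a)×(c−a)‖:
  f1: (p2, p10, p9) → 133.7769
  f2: (p0, p10, p4) → 70.3923
  f3: (p0, p2, p4) → 37.7686
  f4: (p11, p10, p9) → 33.1013
  f5: (p14, p2, p9) → 102.0360
  f6: (p14, p2, p4) → 54.1722
  f7: (p6, p2, p10) → 52.0258
  f8: (p6, p0, p10) → 12.7437
  f9: (p6, p0, p2) → 32.0365
  f10: (p3, p14, p9) → 37.5669
  f11: (p3, p14, p4) → 17.7382
  f12: (p7, p10, p4) → 29.0002
  f13: (p7, p11, p10) → 43.1126
  f14: (p7, p3, p4) → 27.3338
  f15: (p1, p11, p9) → 48.8889
  f16: (p1, p3, p9) → 22.7721
  f17: (p1, p7, p11) → 32.7370
  f18: (p1, p7, p3) → 19.0635
Σ area = 806.267

Check V−E+F: 11 − 27 + 18 = 2.


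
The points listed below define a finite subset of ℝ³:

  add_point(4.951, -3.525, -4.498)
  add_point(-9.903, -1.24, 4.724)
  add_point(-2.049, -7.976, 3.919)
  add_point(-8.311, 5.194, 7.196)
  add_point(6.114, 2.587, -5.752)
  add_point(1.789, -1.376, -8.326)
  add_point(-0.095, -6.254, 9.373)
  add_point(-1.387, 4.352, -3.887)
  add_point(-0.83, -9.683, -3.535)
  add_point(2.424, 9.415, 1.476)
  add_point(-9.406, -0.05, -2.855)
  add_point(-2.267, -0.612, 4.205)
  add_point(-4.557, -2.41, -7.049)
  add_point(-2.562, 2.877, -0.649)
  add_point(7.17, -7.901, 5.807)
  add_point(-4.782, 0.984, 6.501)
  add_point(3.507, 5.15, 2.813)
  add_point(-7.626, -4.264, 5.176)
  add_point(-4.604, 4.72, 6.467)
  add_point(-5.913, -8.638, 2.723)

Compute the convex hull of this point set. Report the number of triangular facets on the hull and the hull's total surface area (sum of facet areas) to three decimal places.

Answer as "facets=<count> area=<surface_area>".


facets=28 area=902.431

Extreme-point indices: [0, 1, 3, 4, 5, 6, 7, 8, 9, 10, 12, 14, 16, 17, 18, 19] — 16 of 20 on the boundary.

Triangle areas on the boundary:
  f1: (p4, p9, p14) → 82.8588
  f2: (p19, p8, p14) → 49.5510
  f3: (p10, p3, p1) → 26.7013
  f4: (p10, p19, p1) → 32.9498
  f5: (p10, p19, p8) → 43.7904
  f6: (p10, p3, p9) → 72.3663
  f7: (p6, p3, p1) → 42.2105
  f8: (p6, p19, p14) → 37.0773
  f9: (p0, p4, p14) → 31.1120
  f10: (p0, p4, p5) → 15.6186
  f11: (p0, p8, p14) → 47.0002
  f12: (p0, p8, p5) → 22.9861
  f13: (p12, p8, p5) → 28.5700
  f14: (p12, p10, p8) → 28.6060
  f15: (p16, p9, p14) → 2.5911
  f16: (p16, p6, p14) → 54.1839
  f17: (p16, p6, p9) → 16.3722
  f18: (p18, p3, p9) → 12.6733
  f19: (p18, p6, p9) → 57.4373
  f20: (p18, p6, p3) → 21.0428
  f21: (p17, p19, p1) → 6.1554
  f22: (p17, p6, p1) → 11.2883
  f23: (p17, p6, p19) → 22.7529
  f24: (p7, p10, p9) → 30.0091
  f25: (p7, p12, p10) → 26.8231
  f26: (p7, p12, p5) → 23.9481
  f27: (p7, p4, p9) → 32.5541
  f28: (p7, p4, p5) → 23.2013
Σ area = 902.431

Check V−E+F: 16 − 42 + 28 = 2.


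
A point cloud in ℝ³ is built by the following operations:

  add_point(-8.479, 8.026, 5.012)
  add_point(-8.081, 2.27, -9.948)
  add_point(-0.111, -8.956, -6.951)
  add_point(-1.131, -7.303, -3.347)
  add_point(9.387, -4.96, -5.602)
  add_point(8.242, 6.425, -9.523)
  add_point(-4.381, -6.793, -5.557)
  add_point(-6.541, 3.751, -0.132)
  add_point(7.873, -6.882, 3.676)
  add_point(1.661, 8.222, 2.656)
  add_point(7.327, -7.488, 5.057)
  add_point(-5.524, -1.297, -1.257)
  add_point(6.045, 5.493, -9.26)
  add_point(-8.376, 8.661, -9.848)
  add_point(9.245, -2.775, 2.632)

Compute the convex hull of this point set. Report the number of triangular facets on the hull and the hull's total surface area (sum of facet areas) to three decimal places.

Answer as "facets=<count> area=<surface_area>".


Extreme-point indices: [0, 1, 2, 3, 4, 5, 6, 8, 9, 10, 11, 13, 14] — 13 of 15 on the boundary.

Facet areas (half cross-product norm):
  f1: (p10, p2, p4) → 57.4132
  f2: (p5, p2, p4) → 61.1157
  f3: (p9, p13, p0) → 75.2906
  f4: (p9, p5, p13) → 103.4837
  f5: (p9, p10, p0) → 84.3914
  f6: (p14, p5, p4) → 51.4007
  f7: (p14, p9, p10) → 32.7263
  f8: (p14, p9, p5) → 86.4282
  f9: (p1, p6, p2) → 22.3808
  f10: (p1, p5, p2) → 110.8833
  f11: (p1, p5, p13) → 52.7929
  f12: (p1, p13, p0) → 47.5690
  f13: (p1, p6, p0) → 85.8025
  f14: (p11, p10, p0) → 86.1553
  f15: (p11, p6, p0) → 4.8383
  f16: (p11, p6, p10) → 54.0896
  f17: (p3, p10, p2) → 21.9514
  f18: (p3, p6, p2) → 7.8863
  f19: (p3, p6, p10) → 5.0777
  f20: (p8, p10, p4) → 2.1023
  f21: (p8, p14, p4) → 18.9750
  f22: (p8, p14, p10) → 2.6990
Σ area = 1075.453

Euler: V−E+F = 13−33+22 = 2.

facets=22 area=1075.453


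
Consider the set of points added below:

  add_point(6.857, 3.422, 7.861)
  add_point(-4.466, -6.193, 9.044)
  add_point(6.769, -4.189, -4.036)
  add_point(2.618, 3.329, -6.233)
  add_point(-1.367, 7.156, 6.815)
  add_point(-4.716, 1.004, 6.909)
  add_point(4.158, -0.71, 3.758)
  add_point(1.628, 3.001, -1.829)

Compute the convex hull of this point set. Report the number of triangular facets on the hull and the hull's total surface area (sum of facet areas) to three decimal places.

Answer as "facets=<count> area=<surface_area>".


facets=8 area=479.495

6 of the 8 inputs are extreme points: [0, 1, 2, 3, 4, 5].

Per-facet area ½‖(b−a)×(c−a)‖:
  f1: (p3, p1, p5) → 53.0051
  f2: (p2, p1, p0) → 100.8495
  f3: (p2, p3, p0) → 60.6851
  f4: (p2, p3, p1) → 76.9248
  f5: (p4, p1, p5) → 14.6979
  f6: (p4, p1, p0) → 61.6927
  f7: (p4, p3, p5) → 49.4266
  f8: (p4, p3, p0) → 62.2131
Σ area = 479.495

Euler characteristic 6−12+8 = 2 ✓


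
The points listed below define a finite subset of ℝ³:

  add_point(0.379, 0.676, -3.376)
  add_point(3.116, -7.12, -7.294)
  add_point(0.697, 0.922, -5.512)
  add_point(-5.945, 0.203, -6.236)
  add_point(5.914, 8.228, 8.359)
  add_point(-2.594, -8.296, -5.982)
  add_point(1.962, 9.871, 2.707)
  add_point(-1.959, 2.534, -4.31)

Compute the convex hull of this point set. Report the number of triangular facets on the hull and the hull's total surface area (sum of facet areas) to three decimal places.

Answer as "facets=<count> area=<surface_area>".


Extreme-point indices: [1, 2, 3, 4, 5, 6, 7] — 7 of 8 on the boundary.

Per-facet area ½‖(b−a)×(c−a)‖:
  f1: (p5, p4, p3) → 92.6086
  f2: (p5, p1, p3) → 26.9493
  f3: (p5, p1, p4) → 65.6854
  f4: (p6, p4, p3) → 43.3484
  f5: (p6, p1, p4) → 68.9682
  f6: (p2, p1, p3) → 28.4922
  f7: (p2, p6, p1) → 31.6922
  f8: (p7, p6, p3) → 14.3707
  f9: (p7, p2, p3) → 8.0220
  f10: (p7, p2, p6) → 17.4462
Σ area = 397.583

Euler: V−E+F = 7−15+10 = 2.

facets=10 area=397.583


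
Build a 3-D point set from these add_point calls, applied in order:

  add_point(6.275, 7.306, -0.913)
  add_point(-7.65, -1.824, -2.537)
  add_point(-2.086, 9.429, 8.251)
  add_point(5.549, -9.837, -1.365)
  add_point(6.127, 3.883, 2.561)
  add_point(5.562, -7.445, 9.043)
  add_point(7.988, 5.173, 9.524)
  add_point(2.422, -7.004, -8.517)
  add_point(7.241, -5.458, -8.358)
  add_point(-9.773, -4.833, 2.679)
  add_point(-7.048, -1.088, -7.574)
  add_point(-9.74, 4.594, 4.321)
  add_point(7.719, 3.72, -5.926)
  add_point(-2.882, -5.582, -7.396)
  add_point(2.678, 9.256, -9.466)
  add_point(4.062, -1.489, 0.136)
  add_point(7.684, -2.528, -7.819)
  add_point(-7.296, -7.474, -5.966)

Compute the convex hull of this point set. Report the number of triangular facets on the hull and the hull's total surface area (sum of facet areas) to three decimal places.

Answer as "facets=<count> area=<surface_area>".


Extreme-point indices: [0, 2, 3, 5, 6, 7, 8, 9, 10, 11, 12, 14, 16, 17] — 14 of 18 on the boundary.

Facet areas (half cross-product norm):
  f1: (p5, p3, p9) → 84.5494
  f2: (p5, p2, p6) → 69.3190
  f3: (p17, p3, p9) → 64.8871
  f4: (p11, p2, p14) → 88.9276
  f5: (p11, p5, p9) → 80.1235
  f6: (p11, p5, p2) → 90.9611
  f7: (p0, p12, p6) → 26.8543
  f8: (p0, p12, p14) → 25.7908
  f9: (p0, p2, p6) → 55.9954
  f10: (p0, p2, p14) → 55.4258
  f11: (p8, p5, p6) → 112.6371
  f12: (p8, p5, p3) → 32.4462
  f13: (p10, p11, p14) → 96.2280
  f14: (p10, p17, p9) → 30.8605
  f15: (p10, p11, p9) → 53.0223
  f16: (p16, p12, p14) → 23.2140
  f17: (p16, p8, p14) → 11.4492
  f18: (p16, p12, p6) → 46.8976
  f19: (p16, p8, p6) → 23.6666
  f20: (p7, p10, p17) → 32.7988
  f21: (p7, p17, p3) → 41.4100
  f22: (p7, p8, p3) → 20.1744
  f23: (p7, p8, p14) → 39.1013
  f24: (p7, p10, p14) → 78.5724
Σ area = 1285.312

Check V−E+F: 14 − 36 + 24 = 2.

facets=24 area=1285.312


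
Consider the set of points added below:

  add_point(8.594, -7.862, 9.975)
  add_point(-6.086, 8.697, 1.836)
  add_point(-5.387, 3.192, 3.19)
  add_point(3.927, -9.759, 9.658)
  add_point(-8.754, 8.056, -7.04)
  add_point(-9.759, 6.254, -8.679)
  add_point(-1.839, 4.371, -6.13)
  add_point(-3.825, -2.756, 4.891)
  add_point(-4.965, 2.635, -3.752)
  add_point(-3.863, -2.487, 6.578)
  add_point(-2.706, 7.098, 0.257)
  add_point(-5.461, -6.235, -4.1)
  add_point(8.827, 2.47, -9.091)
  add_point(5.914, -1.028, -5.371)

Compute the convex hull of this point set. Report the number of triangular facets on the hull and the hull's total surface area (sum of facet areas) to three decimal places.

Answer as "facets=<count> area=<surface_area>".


facets=18 area=940.937

11 of the 14 inputs are extreme points: [0, 1, 2, 3, 4, 5, 9, 10, 11, 12, 13].

Per-facet area ½‖(b−a)×(c−a)‖:
  f1: (p11, p12, p5) → 116.8831
  f2: (p4, p12, p5) → 24.3622
  f3: (p4, p1, p5) → 8.0830
  f4: (p4, p1, p12) → 85.2991
  f5: (p13, p11, p12) → 24.0826
  f6: (p13, p11, p3) → 100.9879
  f7: (p13, p0, p12) → 34.0772
  f8: (p13, p0, p3) → 42.8781
  f9: (p9, p11, p3) → 62.7421
  f10: (p9, p0, p3) → 25.4036
  f11: (p9, p0, p1) → 68.9816
  f12: (p9, p11, p5) → 79.7576
  f13: (p10, p1, p12) → 7.8322
  f14: (p10, p0, p12) → 154.9302
  f15: (p10, p0, p1) → 35.9131
  f16: (p2, p1, p5) → 32.5232
  f17: (p2, p9, p5) → 30.2889
  f18: (p2, p9, p1) → 5.9115
Σ area = 940.937

Check V−E+F: 11 − 27 + 18 = 2.


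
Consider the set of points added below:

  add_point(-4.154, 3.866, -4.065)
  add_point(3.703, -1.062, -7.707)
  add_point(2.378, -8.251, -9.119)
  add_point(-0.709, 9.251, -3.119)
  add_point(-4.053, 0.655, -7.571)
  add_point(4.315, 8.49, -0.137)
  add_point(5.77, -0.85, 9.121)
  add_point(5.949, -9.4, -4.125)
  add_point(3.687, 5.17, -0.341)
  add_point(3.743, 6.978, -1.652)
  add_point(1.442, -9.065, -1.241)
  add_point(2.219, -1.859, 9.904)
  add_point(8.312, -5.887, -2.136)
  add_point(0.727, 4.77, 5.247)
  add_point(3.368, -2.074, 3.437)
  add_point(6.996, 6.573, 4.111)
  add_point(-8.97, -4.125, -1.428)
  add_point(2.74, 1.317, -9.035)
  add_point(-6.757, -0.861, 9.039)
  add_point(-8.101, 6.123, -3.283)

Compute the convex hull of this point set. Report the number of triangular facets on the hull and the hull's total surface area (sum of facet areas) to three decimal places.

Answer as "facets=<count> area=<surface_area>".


facets=26 area=978.320

Hull vertices (15/20): indices [2, 3, 4, 5, 6, 7, 10, 11, 12, 13, 15, 16, 17, 18, 19].

Per-facet area ½‖(b−a)×(c−a)‖:
  f1: (p15, p18, p11) → 49.0550
  f2: (p4, p2, p16) → 51.0628
  f3: (p17, p2, p12) → 43.4994
  f4: (p17, p15, p12) → 75.2853
  f5: (p17, p4, p2) → 33.1372
  f6: (p10, p2, p16) → 45.9110
  f7: (p10, p18, p16) → 64.3074
  f8: (p10, p18, p11) → 60.1233
  f9: (p6, p15, p12) → 55.8233
  f10: (p6, p15, p11) → 15.1241
  f11: (p13, p15, p18) → 13.3128
  f12: (p19, p4, p16) → 35.6279
  f13: (p19, p18, p16) → 57.8998
  f14: (p19, p17, p3) → 42.0702
  f15: (p19, p17, p4) → 23.6742
  f16: (p19, p13, p3) → 38.5163
  f17: (p19, p13, p18) → 61.0144
  f18: (p5, p17, p3) → 30.7413
  f19: (p5, p17, p15) → 27.6073
  f20: (p5, p13, p3) → 21.9813
  f21: (p5, p13, p15) → 17.2822
  f22: (p7, p2, p12) → 12.7293
  f23: (p7, p10, p2) → 16.7108
  f24: (p7, p6, p12) → 24.0207
  f25: (p7, p10, p11) → 32.0767
  f26: (p7, p6, p11) → 29.7257
Σ area = 978.320

Euler: V−E+F = 15−39+26 = 2.


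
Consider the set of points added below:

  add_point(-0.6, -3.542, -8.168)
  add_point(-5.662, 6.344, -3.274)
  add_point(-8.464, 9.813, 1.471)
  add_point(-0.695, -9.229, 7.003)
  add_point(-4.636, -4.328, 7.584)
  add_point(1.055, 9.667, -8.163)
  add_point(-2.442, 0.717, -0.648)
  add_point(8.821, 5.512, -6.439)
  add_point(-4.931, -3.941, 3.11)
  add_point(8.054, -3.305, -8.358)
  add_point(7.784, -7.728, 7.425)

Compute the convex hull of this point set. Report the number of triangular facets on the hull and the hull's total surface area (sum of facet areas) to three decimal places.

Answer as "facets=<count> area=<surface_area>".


Extreme-point indices: [0, 1, 2, 3, 4, 5, 7, 8, 9, 10] — 10 of 11 on the boundary.

Facet areas (half cross-product norm):
  f1: (p5, p7, p2) → 53.4348
  f2: (p5, p9, p7) → 38.2641
  f3: (p10, p7, p2) → 183.7195
  f4: (p10, p9, p7) → 74.0943
  f5: (p10, p9, p3) → 70.6554
  f6: (p4, p10, p2) → 90.5975
  f7: (p4, p10, p3) → 23.9705
  f8: (p4, p8, p2) → 31.4284
  f9: (p4, p8, p3) → 14.2098
  f10: (p0, p5, p9) → 56.9733
  f11: (p0, p9, p3) → 70.1045
  f12: (p0, p8, p3) → 45.1559
  f13: (p1, p5, p2) → 24.8240
  f14: (p1, p0, p5) → 52.8324
  f15: (p1, p8, p2) → 39.3083
  f16: (p1, p0, p8) → 63.5783
Σ area = 933.151

Euler: V−E+F = 10−24+16 = 2.

facets=16 area=933.151
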